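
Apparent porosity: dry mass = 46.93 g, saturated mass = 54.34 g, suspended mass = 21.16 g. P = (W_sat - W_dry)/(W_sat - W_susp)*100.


P = (54.34 - 46.93) / (54.34 - 21.16) * 100 = 7.41 / 33.18 * 100 = 22.3%

22.3


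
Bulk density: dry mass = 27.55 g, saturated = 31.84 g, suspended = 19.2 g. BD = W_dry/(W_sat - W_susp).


BD = 27.55 / (31.84 - 19.2) = 27.55 / 12.64 = 2.18 g/cm^3

2.18


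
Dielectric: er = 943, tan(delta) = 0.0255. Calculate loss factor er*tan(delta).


Loss = 943 * 0.0255 = 24.047

24.047


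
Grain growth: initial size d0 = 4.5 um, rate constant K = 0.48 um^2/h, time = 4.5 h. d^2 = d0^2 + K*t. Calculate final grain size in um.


d^2 = 4.5^2 + 0.48*4.5 = 22.41
d = sqrt(22.41) = 4.73 um

4.73


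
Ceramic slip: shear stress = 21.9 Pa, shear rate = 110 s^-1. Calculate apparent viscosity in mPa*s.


eta = tau/gamma * 1000 = 21.9/110 * 1000 = 199.1 mPa*s

199.1


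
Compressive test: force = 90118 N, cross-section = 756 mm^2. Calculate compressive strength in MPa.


CS = 90118 / 756 = 119.2 MPa

119.2


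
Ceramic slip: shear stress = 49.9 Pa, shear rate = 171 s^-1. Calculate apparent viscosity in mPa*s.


eta = tau/gamma * 1000 = 49.9/171 * 1000 = 291.8 mPa*s

291.8


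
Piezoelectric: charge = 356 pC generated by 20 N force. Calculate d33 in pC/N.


d33 = 356 / 20 = 17.8 pC/N

17.8


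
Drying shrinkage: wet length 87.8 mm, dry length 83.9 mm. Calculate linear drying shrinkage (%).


DS = (87.8 - 83.9) / 87.8 * 100 = 4.44%

4.44


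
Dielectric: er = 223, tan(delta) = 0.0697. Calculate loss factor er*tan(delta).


Loss = 223 * 0.0697 = 15.543

15.543


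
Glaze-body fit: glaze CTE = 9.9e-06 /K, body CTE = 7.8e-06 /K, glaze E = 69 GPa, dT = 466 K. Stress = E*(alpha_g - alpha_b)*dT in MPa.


Stress = 69*1000*(9.9e-06 - 7.8e-06)*466 = 67.5 MPa

67.5


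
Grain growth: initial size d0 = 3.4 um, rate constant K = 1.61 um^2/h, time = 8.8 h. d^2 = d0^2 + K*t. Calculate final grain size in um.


d^2 = 3.4^2 + 1.61*8.8 = 25.728
d = sqrt(25.728) = 5.07 um

5.07


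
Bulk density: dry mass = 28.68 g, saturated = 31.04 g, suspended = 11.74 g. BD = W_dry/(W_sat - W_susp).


BD = 28.68 / (31.04 - 11.74) = 28.68 / 19.3 = 1.486 g/cm^3

1.486


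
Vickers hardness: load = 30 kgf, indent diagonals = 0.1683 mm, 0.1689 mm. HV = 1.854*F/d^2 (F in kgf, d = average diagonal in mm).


d_avg = (0.1683+0.1689)/2 = 0.1686 mm
HV = 1.854*30/0.1686^2 = 1957

1957


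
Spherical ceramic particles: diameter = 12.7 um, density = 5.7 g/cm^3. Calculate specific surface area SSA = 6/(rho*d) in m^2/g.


SSA = 6 / (5.7 * 12.7) = 0.083 m^2/g

0.083


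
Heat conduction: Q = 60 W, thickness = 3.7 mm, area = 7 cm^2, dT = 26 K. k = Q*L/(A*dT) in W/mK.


k = 60*3.7/1000/(7/10000*26) = 12.2 W/mK

12.2


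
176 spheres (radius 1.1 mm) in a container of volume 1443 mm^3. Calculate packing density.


V_sphere = 4/3*pi*1.1^3 = 5.5753 mm^3
Total V = 176*5.5753 = 981.2528 mm^3
PD = 981.2528 / 1443 = 0.68

0.68


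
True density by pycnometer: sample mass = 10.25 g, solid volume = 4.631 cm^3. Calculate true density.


TD = 10.25 / 4.631 = 2.213 g/cm^3

2.213


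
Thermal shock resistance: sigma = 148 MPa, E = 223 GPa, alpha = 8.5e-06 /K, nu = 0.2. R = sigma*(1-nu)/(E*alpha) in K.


R = 148*(1-0.2)/(223*1000*8.5e-06) = 62 K

62


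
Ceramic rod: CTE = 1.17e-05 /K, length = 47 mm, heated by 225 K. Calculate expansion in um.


dL = 1.17e-05 * 47 * 225 * 1000 = 123.728 um

123.728


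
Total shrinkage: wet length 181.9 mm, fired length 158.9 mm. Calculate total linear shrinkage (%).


TS = (181.9 - 158.9) / 181.9 * 100 = 12.64%

12.64


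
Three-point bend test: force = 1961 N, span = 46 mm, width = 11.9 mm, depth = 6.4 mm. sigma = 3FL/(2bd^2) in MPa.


sigma = 3*1961*46/(2*11.9*6.4^2) = 277.6 MPa

277.6


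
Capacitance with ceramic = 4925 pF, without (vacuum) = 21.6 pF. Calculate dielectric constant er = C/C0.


er = 4925 / 21.6 = 228.01

228.01


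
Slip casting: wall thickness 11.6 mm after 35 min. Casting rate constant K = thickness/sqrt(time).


K = 11.6 / sqrt(35) = 11.6 / 5.9161 = 1.961 mm/min^0.5

1.961


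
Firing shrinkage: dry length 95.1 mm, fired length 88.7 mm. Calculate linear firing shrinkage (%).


FS = (95.1 - 88.7) / 95.1 * 100 = 6.73%

6.73


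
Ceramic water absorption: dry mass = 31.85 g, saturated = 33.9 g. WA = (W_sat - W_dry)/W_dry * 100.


WA = (33.9 - 31.85) / 31.85 * 100 = 6.44%

6.44


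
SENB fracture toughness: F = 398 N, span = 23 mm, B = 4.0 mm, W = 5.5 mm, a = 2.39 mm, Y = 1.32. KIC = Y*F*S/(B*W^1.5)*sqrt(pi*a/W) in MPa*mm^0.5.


KIC = 1.32*398*23/(4.0*5.5^1.5)*sqrt(pi*2.39/5.5) = 273.64

273.64


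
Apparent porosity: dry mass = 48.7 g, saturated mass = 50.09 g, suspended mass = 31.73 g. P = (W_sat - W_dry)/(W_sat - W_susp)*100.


P = (50.09 - 48.7) / (50.09 - 31.73) * 100 = 1.39 / 18.36 * 100 = 7.6%

7.6


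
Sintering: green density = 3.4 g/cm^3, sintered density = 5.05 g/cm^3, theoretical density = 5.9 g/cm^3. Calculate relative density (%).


Relative = 5.05 / 5.9 * 100 = 85.6%

85.6


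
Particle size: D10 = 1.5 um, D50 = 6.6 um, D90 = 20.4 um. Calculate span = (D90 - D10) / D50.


Span = (20.4 - 1.5) / 6.6 = 18.9 / 6.6 = 2.864

2.864


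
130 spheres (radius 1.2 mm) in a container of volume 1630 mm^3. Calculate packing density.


V_sphere = 4/3*pi*1.2^3 = 7.2382 mm^3
Total V = 130*7.2382 = 940.966 mm^3
PD = 940.966 / 1630 = 0.577

0.577


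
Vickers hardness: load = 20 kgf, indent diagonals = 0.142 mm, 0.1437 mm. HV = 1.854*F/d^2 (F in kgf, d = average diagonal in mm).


d_avg = (0.142+0.1437)/2 = 0.14285 mm
HV = 1.854*20/0.14285^2 = 1817

1817


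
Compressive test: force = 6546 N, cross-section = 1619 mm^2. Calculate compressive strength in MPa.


CS = 6546 / 1619 = 4.0 MPa

4.0


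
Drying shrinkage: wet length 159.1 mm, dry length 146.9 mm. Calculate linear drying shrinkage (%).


DS = (159.1 - 146.9) / 159.1 * 100 = 7.67%

7.67


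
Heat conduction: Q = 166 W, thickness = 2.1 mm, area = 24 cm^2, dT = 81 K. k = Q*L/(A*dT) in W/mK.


k = 166*2.1/1000/(24/10000*81) = 1.79 W/mK

1.79


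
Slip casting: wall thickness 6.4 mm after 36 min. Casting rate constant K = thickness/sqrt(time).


K = 6.4 / sqrt(36) = 6.4 / 6.0 = 1.067 mm/min^0.5

1.067


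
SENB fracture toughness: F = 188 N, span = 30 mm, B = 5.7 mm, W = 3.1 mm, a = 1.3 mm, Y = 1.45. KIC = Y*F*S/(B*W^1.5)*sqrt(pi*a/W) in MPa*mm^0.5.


KIC = 1.45*188*30/(5.7*3.1^1.5)*sqrt(pi*1.3/3.1) = 301.71

301.71


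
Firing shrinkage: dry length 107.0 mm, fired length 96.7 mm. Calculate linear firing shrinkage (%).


FS = (107.0 - 96.7) / 107.0 * 100 = 9.63%

9.63


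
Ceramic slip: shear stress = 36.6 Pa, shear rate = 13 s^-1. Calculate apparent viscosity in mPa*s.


eta = tau/gamma * 1000 = 36.6/13 * 1000 = 2815.4 mPa*s

2815.4


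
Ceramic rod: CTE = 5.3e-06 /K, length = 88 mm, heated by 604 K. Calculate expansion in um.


dL = 5.3e-06 * 88 * 604 * 1000 = 281.706 um

281.706


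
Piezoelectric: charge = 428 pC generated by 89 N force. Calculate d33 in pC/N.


d33 = 428 / 89 = 4.8 pC/N

4.8


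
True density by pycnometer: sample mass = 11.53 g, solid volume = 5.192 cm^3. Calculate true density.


TD = 11.53 / 5.192 = 2.221 g/cm^3

2.221


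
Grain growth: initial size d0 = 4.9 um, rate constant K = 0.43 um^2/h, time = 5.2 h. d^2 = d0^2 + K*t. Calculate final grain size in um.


d^2 = 4.9^2 + 0.43*5.2 = 26.246
d = sqrt(26.246) = 5.12 um

5.12


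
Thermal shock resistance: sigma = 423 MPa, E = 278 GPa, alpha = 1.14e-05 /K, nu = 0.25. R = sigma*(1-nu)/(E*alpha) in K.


R = 423*(1-0.25)/(278*1000*1.14e-05) = 100 K

100


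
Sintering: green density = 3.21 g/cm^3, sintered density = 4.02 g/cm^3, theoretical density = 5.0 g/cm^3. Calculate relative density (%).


Relative = 4.02 / 5.0 * 100 = 80.4%

80.4


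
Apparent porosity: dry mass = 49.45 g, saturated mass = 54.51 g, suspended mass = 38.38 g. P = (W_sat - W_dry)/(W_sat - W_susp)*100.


P = (54.51 - 49.45) / (54.51 - 38.38) * 100 = 5.06 / 16.13 * 100 = 31.4%

31.4


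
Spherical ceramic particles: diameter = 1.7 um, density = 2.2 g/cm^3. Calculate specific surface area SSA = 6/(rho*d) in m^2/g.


SSA = 6 / (2.2 * 1.7) = 1.604 m^2/g

1.604


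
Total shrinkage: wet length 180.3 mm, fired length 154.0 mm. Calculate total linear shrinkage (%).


TS = (180.3 - 154.0) / 180.3 * 100 = 14.59%

14.59


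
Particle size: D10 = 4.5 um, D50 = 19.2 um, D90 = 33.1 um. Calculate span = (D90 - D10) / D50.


Span = (33.1 - 4.5) / 19.2 = 28.6 / 19.2 = 1.49

1.49


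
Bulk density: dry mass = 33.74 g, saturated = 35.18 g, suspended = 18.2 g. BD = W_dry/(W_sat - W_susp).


BD = 33.74 / (35.18 - 18.2) = 33.74 / 16.98 = 1.987 g/cm^3

1.987


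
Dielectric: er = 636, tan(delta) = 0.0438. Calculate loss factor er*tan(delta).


Loss = 636 * 0.0438 = 27.857

27.857


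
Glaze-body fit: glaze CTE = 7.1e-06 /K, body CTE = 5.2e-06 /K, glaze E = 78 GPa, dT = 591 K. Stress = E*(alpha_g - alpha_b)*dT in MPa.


Stress = 78*1000*(7.1e-06 - 5.2e-06)*591 = 87.6 MPa

87.6


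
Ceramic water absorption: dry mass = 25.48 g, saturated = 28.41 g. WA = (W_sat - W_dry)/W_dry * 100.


WA = (28.41 - 25.48) / 25.48 * 100 = 11.5%

11.5


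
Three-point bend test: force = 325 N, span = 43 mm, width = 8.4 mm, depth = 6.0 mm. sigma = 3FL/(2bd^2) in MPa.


sigma = 3*325*43/(2*8.4*6.0^2) = 69.3 MPa

69.3


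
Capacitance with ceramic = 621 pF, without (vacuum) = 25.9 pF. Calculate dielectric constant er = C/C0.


er = 621 / 25.9 = 23.98

23.98


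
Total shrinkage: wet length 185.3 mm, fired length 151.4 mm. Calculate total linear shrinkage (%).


TS = (185.3 - 151.4) / 185.3 * 100 = 18.29%

18.29


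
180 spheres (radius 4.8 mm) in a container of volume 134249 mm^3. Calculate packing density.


V_sphere = 4/3*pi*4.8^3 = 463.2467 mm^3
Total V = 180*463.2467 = 83384.406 mm^3
PD = 83384.406 / 134249 = 0.621

0.621


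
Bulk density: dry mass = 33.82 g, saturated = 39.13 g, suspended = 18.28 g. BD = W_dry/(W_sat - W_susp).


BD = 33.82 / (39.13 - 18.28) = 33.82 / 20.85 = 1.622 g/cm^3

1.622


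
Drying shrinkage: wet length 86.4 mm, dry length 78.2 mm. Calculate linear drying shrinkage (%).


DS = (86.4 - 78.2) / 86.4 * 100 = 9.49%

9.49


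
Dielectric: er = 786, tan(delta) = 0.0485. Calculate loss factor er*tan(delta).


Loss = 786 * 0.0485 = 38.121

38.121


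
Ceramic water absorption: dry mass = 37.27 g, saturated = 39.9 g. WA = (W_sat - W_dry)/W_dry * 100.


WA = (39.9 - 37.27) / 37.27 * 100 = 7.06%

7.06


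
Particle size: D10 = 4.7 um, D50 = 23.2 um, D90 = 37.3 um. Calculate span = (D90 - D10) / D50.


Span = (37.3 - 4.7) / 23.2 = 32.6 / 23.2 = 1.405

1.405


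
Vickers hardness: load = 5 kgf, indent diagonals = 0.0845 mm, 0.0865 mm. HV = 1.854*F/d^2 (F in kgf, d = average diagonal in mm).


d_avg = (0.0845+0.0865)/2 = 0.0855 mm
HV = 1.854*5/0.0855^2 = 1268

1268


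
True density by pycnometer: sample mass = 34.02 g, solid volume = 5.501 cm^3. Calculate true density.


TD = 34.02 / 5.501 = 6.184 g/cm^3

6.184


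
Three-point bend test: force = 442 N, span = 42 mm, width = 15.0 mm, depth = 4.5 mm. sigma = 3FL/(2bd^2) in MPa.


sigma = 3*442*42/(2*15.0*4.5^2) = 91.7 MPa

91.7


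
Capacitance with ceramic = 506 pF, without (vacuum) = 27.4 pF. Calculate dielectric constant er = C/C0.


er = 506 / 27.4 = 18.47

18.47


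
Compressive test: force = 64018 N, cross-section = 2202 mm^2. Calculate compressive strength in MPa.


CS = 64018 / 2202 = 29.1 MPa

29.1


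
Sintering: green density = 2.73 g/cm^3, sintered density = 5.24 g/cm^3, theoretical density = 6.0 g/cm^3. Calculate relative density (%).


Relative = 5.24 / 6.0 * 100 = 87.3%

87.3


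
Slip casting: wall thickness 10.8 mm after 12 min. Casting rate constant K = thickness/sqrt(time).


K = 10.8 / sqrt(12) = 10.8 / 3.4641 = 3.118 mm/min^0.5

3.118


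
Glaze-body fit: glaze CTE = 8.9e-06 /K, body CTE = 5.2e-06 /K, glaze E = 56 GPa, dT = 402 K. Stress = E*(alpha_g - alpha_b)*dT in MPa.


Stress = 56*1000*(8.9e-06 - 5.2e-06)*402 = 83.3 MPa

83.3


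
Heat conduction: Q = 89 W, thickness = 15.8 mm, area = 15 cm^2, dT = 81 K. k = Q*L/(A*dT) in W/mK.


k = 89*15.8/1000/(15/10000*81) = 11.57 W/mK

11.57


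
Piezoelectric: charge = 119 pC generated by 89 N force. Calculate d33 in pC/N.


d33 = 119 / 89 = 1.3 pC/N

1.3


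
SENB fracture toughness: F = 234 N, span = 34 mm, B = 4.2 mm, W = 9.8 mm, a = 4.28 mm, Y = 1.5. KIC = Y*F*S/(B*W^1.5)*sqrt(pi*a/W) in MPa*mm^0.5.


KIC = 1.5*234*34/(4.2*9.8^1.5)*sqrt(pi*4.28/9.8) = 108.49

108.49


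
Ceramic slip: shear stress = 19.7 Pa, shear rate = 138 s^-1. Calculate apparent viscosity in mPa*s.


eta = tau/gamma * 1000 = 19.7/138 * 1000 = 142.8 mPa*s

142.8


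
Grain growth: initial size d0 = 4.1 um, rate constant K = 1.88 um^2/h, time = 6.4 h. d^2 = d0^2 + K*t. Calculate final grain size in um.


d^2 = 4.1^2 + 1.88*6.4 = 28.842
d = sqrt(28.842) = 5.37 um

5.37


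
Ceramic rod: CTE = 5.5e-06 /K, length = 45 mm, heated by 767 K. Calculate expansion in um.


dL = 5.5e-06 * 45 * 767 * 1000 = 189.833 um

189.833


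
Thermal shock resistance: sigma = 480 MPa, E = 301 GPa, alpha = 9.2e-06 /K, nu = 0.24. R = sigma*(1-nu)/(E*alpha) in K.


R = 480*(1-0.24)/(301*1000*9.2e-06) = 132 K

132


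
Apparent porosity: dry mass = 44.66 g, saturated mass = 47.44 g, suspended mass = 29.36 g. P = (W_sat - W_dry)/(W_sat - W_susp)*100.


P = (47.44 - 44.66) / (47.44 - 29.36) * 100 = 2.78 / 18.08 * 100 = 15.4%

15.4


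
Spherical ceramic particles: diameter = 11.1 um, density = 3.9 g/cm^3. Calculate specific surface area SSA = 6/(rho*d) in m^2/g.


SSA = 6 / (3.9 * 11.1) = 0.139 m^2/g

0.139


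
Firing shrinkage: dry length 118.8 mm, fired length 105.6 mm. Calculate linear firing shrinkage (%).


FS = (118.8 - 105.6) / 118.8 * 100 = 11.11%

11.11


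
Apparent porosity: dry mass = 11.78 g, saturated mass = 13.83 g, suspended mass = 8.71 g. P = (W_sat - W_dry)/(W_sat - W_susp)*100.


P = (13.83 - 11.78) / (13.83 - 8.71) * 100 = 2.05 / 5.12 * 100 = 40.0%

40.0


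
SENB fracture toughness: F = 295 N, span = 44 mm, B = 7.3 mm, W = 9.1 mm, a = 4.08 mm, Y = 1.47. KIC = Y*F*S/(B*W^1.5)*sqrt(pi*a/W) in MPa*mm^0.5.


KIC = 1.47*295*44/(7.3*9.1^1.5)*sqrt(pi*4.08/9.1) = 113.0

113.0


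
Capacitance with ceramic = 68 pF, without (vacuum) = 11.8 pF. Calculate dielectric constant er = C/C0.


er = 68 / 11.8 = 5.76

5.76


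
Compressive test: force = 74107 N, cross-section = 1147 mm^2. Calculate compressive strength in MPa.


CS = 74107 / 1147 = 64.6 MPa

64.6


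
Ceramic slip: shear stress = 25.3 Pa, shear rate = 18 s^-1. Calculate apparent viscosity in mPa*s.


eta = tau/gamma * 1000 = 25.3/18 * 1000 = 1405.6 mPa*s

1405.6


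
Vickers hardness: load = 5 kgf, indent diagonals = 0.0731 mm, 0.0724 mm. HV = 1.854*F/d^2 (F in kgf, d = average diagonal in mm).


d_avg = (0.0731+0.0724)/2 = 0.07275 mm
HV = 1.854*5/0.07275^2 = 1752

1752


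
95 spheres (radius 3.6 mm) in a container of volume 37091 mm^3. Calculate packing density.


V_sphere = 4/3*pi*3.6^3 = 195.4322 mm^3
Total V = 95*195.4322 = 18566.059 mm^3
PD = 18566.059 / 37091 = 0.501

0.501


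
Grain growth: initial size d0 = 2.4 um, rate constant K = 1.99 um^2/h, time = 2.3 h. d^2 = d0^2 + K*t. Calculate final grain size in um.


d^2 = 2.4^2 + 1.99*2.3 = 10.337
d = sqrt(10.337) = 3.22 um

3.22


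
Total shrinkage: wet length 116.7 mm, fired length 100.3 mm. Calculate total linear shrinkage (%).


TS = (116.7 - 100.3) / 116.7 * 100 = 14.05%

14.05


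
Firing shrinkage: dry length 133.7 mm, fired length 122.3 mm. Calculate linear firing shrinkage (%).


FS = (133.7 - 122.3) / 133.7 * 100 = 8.53%

8.53


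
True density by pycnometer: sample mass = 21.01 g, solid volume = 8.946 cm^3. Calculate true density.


TD = 21.01 / 8.946 = 2.349 g/cm^3

2.349


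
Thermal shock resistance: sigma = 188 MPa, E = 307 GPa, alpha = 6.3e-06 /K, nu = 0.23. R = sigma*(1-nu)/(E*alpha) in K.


R = 188*(1-0.23)/(307*1000*6.3e-06) = 75 K

75


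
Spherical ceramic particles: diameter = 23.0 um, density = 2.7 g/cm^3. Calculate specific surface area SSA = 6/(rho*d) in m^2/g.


SSA = 6 / (2.7 * 23.0) = 0.097 m^2/g

0.097


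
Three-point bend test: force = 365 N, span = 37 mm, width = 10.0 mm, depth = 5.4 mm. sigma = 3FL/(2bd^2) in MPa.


sigma = 3*365*37/(2*10.0*5.4^2) = 69.5 MPa

69.5


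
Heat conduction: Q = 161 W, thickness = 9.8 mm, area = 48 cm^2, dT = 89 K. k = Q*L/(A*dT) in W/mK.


k = 161*9.8/1000/(48/10000*89) = 3.69 W/mK

3.69


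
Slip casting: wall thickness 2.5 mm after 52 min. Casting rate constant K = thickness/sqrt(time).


K = 2.5 / sqrt(52) = 2.5 / 7.2111 = 0.347 mm/min^0.5

0.347


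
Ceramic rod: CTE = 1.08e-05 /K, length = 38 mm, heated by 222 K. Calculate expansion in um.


dL = 1.08e-05 * 38 * 222 * 1000 = 91.109 um

91.109


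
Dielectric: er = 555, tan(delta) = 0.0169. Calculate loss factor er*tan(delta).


Loss = 555 * 0.0169 = 9.38

9.38


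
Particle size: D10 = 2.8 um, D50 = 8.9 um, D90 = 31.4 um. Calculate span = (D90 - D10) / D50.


Span = (31.4 - 2.8) / 8.9 = 28.6 / 8.9 = 3.213

3.213


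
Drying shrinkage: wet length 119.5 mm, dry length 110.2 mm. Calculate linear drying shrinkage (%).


DS = (119.5 - 110.2) / 119.5 * 100 = 7.78%

7.78


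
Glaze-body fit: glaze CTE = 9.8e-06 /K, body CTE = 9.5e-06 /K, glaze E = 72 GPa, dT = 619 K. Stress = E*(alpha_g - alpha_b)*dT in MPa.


Stress = 72*1000*(9.8e-06 - 9.5e-06)*619 = 13.4 MPa

13.4


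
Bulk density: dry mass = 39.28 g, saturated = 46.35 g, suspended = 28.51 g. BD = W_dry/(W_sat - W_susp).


BD = 39.28 / (46.35 - 28.51) = 39.28 / 17.84 = 2.202 g/cm^3

2.202


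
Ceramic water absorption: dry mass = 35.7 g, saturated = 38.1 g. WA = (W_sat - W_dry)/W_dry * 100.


WA = (38.1 - 35.7) / 35.7 * 100 = 6.72%

6.72


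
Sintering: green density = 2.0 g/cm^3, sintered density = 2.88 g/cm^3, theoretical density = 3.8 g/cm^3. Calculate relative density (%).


Relative = 2.88 / 3.8 * 100 = 75.8%

75.8


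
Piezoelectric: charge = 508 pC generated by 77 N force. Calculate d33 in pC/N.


d33 = 508 / 77 = 6.6 pC/N

6.6


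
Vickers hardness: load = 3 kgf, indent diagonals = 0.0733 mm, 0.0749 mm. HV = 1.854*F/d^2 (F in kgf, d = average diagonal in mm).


d_avg = (0.0733+0.0749)/2 = 0.0741 mm
HV = 1.854*3/0.0741^2 = 1013

1013


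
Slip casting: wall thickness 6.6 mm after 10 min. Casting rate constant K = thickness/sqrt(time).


K = 6.6 / sqrt(10) = 6.6 / 3.1623 = 2.087 mm/min^0.5

2.087


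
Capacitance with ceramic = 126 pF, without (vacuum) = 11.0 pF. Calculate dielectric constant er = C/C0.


er = 126 / 11.0 = 11.45

11.45


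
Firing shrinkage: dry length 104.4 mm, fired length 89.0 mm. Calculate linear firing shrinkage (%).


FS = (104.4 - 89.0) / 104.4 * 100 = 14.75%

14.75


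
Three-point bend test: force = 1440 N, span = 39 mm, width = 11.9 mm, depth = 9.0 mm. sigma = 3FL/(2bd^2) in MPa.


sigma = 3*1440*39/(2*11.9*9.0^2) = 87.4 MPa

87.4


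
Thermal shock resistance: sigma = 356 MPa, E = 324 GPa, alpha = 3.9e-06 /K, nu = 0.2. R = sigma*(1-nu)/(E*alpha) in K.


R = 356*(1-0.2)/(324*1000*3.9e-06) = 225 K

225


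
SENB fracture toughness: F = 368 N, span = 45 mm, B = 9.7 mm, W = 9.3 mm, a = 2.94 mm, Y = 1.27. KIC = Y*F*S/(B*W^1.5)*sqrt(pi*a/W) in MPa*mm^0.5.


KIC = 1.27*368*45/(9.7*9.3^1.5)*sqrt(pi*2.94/9.3) = 76.19

76.19


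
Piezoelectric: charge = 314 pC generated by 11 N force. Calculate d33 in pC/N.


d33 = 314 / 11 = 28.5 pC/N

28.5


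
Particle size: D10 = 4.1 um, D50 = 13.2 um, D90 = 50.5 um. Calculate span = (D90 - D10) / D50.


Span = (50.5 - 4.1) / 13.2 = 46.4 / 13.2 = 3.515

3.515


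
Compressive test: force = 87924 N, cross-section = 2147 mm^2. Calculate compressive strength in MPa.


CS = 87924 / 2147 = 41.0 MPa

41.0


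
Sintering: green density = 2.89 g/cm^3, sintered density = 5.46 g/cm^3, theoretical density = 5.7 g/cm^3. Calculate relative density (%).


Relative = 5.46 / 5.7 * 100 = 95.8%

95.8


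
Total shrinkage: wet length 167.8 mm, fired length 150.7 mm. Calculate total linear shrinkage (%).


TS = (167.8 - 150.7) / 167.8 * 100 = 10.19%

10.19


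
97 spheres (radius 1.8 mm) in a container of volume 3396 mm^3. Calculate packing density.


V_sphere = 4/3*pi*1.8^3 = 24.429 mm^3
Total V = 97*24.429 = 2369.613 mm^3
PD = 2369.613 / 3396 = 0.698

0.698


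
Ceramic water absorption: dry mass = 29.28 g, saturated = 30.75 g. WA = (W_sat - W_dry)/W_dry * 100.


WA = (30.75 - 29.28) / 29.28 * 100 = 5.02%

5.02


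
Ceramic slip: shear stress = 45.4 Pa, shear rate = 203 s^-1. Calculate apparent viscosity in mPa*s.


eta = tau/gamma * 1000 = 45.4/203 * 1000 = 223.6 mPa*s

223.6


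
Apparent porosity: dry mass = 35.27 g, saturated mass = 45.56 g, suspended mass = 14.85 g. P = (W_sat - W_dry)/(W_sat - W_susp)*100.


P = (45.56 - 35.27) / (45.56 - 14.85) * 100 = 10.29 / 30.71 * 100 = 33.5%

33.5


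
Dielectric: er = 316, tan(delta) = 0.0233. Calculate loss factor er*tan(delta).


Loss = 316 * 0.0233 = 7.363

7.363


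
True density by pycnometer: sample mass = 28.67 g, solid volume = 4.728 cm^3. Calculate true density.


TD = 28.67 / 4.728 = 6.064 g/cm^3

6.064


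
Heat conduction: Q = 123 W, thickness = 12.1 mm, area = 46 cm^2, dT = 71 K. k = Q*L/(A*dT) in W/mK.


k = 123*12.1/1000/(46/10000*71) = 4.56 W/mK

4.56


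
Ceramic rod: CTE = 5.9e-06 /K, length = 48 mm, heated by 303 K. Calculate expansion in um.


dL = 5.9e-06 * 48 * 303 * 1000 = 85.81 um

85.81


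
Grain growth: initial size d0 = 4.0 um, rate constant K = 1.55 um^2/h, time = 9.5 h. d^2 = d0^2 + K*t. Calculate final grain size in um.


d^2 = 4.0^2 + 1.55*9.5 = 30.725
d = sqrt(30.725) = 5.54 um

5.54


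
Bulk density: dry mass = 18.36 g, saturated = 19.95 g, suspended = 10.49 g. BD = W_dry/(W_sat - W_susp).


BD = 18.36 / (19.95 - 10.49) = 18.36 / 9.46 = 1.941 g/cm^3

1.941


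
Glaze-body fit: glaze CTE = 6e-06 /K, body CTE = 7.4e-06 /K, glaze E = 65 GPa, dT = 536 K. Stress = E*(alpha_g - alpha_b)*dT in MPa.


Stress = 65*1000*(6e-06 - 7.4e-06)*536 = -48.8 MPa

-48.8


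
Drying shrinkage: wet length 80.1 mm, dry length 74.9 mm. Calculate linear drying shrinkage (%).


DS = (80.1 - 74.9) / 80.1 * 100 = 6.49%

6.49


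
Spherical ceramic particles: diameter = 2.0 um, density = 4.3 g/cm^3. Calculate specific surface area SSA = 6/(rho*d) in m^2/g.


SSA = 6 / (4.3 * 2.0) = 0.698 m^2/g

0.698


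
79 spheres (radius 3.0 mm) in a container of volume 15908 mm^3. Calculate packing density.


V_sphere = 4/3*pi*3.0^3 = 113.0973 mm^3
Total V = 79*113.0973 = 8934.6867 mm^3
PD = 8934.6867 / 15908 = 0.562

0.562


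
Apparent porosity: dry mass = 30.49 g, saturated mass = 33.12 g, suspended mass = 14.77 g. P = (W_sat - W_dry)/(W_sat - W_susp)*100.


P = (33.12 - 30.49) / (33.12 - 14.77) * 100 = 2.63 / 18.35 * 100 = 14.3%

14.3


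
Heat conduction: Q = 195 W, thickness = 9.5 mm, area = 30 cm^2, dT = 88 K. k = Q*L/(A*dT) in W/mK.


k = 195*9.5/1000/(30/10000*88) = 7.02 W/mK

7.02


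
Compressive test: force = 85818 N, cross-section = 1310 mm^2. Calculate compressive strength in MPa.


CS = 85818 / 1310 = 65.5 MPa

65.5


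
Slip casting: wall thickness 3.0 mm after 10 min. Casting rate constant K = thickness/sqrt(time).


K = 3.0 / sqrt(10) = 3.0 / 3.1623 = 0.949 mm/min^0.5

0.949


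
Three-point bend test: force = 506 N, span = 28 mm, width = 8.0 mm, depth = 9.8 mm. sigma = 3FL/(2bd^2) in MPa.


sigma = 3*506*28/(2*8.0*9.8^2) = 27.7 MPa

27.7


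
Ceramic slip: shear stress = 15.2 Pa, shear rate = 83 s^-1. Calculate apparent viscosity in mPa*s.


eta = tau/gamma * 1000 = 15.2/83 * 1000 = 183.1 mPa*s

183.1


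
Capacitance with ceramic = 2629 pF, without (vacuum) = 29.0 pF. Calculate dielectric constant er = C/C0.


er = 2629 / 29.0 = 90.66

90.66


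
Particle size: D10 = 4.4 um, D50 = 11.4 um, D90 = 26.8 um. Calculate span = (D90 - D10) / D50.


Span = (26.8 - 4.4) / 11.4 = 22.4 / 11.4 = 1.965

1.965


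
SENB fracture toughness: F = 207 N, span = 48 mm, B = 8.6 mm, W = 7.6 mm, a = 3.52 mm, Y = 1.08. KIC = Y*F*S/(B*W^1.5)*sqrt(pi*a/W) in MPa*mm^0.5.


KIC = 1.08*207*48/(8.6*7.6^1.5)*sqrt(pi*3.52/7.6) = 71.84

71.84


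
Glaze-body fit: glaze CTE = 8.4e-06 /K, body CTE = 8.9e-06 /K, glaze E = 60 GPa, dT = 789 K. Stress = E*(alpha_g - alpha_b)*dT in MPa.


Stress = 60*1000*(8.4e-06 - 8.9e-06)*789 = -23.7 MPa

-23.7


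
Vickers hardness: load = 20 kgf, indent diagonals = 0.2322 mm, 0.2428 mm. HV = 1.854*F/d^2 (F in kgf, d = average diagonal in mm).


d_avg = (0.2322+0.2428)/2 = 0.2375 mm
HV = 1.854*20/0.2375^2 = 657

657


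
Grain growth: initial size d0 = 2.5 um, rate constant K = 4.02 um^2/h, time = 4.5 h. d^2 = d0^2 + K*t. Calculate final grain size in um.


d^2 = 2.5^2 + 4.02*4.5 = 24.34
d = sqrt(24.34) = 4.93 um

4.93


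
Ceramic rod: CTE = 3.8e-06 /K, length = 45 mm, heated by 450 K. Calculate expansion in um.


dL = 3.8e-06 * 45 * 450 * 1000 = 76.95 um

76.95


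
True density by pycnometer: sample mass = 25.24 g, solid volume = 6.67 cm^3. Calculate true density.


TD = 25.24 / 6.67 = 3.784 g/cm^3

3.784


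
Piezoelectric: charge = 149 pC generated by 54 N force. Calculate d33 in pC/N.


d33 = 149 / 54 = 2.8 pC/N

2.8


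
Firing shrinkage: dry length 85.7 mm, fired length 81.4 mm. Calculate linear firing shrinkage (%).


FS = (85.7 - 81.4) / 85.7 * 100 = 5.02%

5.02


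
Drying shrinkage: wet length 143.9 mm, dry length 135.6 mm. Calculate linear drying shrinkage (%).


DS = (143.9 - 135.6) / 143.9 * 100 = 5.77%

5.77


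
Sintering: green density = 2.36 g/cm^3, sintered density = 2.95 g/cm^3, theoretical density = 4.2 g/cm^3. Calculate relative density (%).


Relative = 2.95 / 4.2 * 100 = 70.2%

70.2


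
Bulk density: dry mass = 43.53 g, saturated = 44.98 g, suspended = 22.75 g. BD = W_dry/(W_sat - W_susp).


BD = 43.53 / (44.98 - 22.75) = 43.53 / 22.23 = 1.958 g/cm^3

1.958


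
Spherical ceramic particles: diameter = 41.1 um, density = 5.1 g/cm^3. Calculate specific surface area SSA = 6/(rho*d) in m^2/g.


SSA = 6 / (5.1 * 41.1) = 0.029 m^2/g

0.029


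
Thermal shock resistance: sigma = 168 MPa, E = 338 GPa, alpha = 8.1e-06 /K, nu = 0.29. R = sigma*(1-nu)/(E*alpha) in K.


R = 168*(1-0.29)/(338*1000*8.1e-06) = 44 K

44


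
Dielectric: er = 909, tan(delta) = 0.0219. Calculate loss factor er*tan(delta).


Loss = 909 * 0.0219 = 19.907

19.907


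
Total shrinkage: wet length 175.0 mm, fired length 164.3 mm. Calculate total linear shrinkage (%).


TS = (175.0 - 164.3) / 175.0 * 100 = 6.11%

6.11


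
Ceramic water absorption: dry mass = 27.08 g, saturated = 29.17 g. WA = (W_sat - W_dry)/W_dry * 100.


WA = (29.17 - 27.08) / 27.08 * 100 = 7.72%

7.72


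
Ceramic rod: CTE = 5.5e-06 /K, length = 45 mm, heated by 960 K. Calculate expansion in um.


dL = 5.5e-06 * 45 * 960 * 1000 = 237.6 um

237.6


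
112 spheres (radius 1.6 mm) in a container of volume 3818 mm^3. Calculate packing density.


V_sphere = 4/3*pi*1.6^3 = 17.1573 mm^3
Total V = 112*17.1573 = 1921.6176 mm^3
PD = 1921.6176 / 3818 = 0.503

0.503


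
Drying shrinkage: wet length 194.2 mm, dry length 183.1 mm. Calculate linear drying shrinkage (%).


DS = (194.2 - 183.1) / 194.2 * 100 = 5.72%

5.72


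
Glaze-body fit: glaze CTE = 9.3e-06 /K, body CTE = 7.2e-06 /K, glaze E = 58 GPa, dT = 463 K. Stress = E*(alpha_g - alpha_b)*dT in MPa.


Stress = 58*1000*(9.3e-06 - 7.2e-06)*463 = 56.4 MPa

56.4


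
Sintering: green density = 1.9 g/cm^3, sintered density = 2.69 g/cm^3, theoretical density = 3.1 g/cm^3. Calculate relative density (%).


Relative = 2.69 / 3.1 * 100 = 86.8%

86.8


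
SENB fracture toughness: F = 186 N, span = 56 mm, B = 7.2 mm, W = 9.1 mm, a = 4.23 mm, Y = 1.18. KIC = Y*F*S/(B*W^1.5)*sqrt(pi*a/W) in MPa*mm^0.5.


KIC = 1.18*186*56/(7.2*9.1^1.5)*sqrt(pi*4.23/9.1) = 75.15

75.15


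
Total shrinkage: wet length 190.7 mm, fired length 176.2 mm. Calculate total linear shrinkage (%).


TS = (190.7 - 176.2) / 190.7 * 100 = 7.6%

7.6


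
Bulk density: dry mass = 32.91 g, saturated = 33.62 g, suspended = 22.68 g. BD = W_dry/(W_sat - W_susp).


BD = 32.91 / (33.62 - 22.68) = 32.91 / 10.94 = 3.008 g/cm^3

3.008


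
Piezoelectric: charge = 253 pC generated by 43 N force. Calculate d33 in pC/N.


d33 = 253 / 43 = 5.9 pC/N

5.9


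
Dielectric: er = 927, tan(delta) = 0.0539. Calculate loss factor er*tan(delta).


Loss = 927 * 0.0539 = 49.965

49.965


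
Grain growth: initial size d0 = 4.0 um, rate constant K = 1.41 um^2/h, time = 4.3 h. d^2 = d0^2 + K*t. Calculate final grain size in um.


d^2 = 4.0^2 + 1.41*4.3 = 22.063
d = sqrt(22.063) = 4.7 um

4.7


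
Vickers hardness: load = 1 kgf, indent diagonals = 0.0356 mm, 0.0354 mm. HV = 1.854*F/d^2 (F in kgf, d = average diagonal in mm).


d_avg = (0.0356+0.0354)/2 = 0.0355 mm
HV = 1.854*1/0.0355^2 = 1471

1471


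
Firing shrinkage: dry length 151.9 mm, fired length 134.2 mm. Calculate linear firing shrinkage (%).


FS = (151.9 - 134.2) / 151.9 * 100 = 11.65%

11.65


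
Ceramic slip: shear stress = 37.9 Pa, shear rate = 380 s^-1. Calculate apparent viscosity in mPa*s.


eta = tau/gamma * 1000 = 37.9/380 * 1000 = 99.7 mPa*s

99.7


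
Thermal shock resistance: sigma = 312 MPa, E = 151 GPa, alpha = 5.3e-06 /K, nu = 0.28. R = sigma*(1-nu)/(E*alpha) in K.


R = 312*(1-0.28)/(151*1000*5.3e-06) = 281 K

281


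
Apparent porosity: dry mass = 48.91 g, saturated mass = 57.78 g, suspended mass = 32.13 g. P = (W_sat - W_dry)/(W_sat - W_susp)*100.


P = (57.78 - 48.91) / (57.78 - 32.13) * 100 = 8.87 / 25.65 * 100 = 34.6%

34.6


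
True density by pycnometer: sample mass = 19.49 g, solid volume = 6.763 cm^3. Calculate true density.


TD = 19.49 / 6.763 = 2.882 g/cm^3

2.882


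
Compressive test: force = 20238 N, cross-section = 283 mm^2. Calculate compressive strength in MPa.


CS = 20238 / 283 = 71.5 MPa

71.5


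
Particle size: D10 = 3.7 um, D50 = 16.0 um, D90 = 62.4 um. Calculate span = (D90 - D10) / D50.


Span = (62.4 - 3.7) / 16.0 = 58.7 / 16.0 = 3.669

3.669


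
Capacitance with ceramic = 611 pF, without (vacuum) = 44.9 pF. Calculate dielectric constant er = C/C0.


er = 611 / 44.9 = 13.61

13.61


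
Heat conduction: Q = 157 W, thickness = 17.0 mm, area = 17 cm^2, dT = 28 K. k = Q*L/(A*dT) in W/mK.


k = 157*17.0/1000/(17/10000*28) = 56.07 W/mK

56.07


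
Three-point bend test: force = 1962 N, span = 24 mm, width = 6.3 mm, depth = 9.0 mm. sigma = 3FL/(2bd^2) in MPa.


sigma = 3*1962*24/(2*6.3*9.0^2) = 138.4 MPa

138.4


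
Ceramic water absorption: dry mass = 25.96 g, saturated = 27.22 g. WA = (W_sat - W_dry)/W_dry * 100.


WA = (27.22 - 25.96) / 25.96 * 100 = 4.85%

4.85


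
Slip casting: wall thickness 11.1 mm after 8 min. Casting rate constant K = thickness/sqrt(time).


K = 11.1 / sqrt(8) = 11.1 / 2.8284 = 3.924 mm/min^0.5

3.924


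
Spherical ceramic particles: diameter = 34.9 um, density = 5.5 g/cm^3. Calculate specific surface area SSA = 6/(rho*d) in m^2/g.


SSA = 6 / (5.5 * 34.9) = 0.031 m^2/g

0.031


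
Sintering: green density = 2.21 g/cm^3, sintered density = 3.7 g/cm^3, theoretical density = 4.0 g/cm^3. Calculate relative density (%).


Relative = 3.7 / 4.0 * 100 = 92.5%

92.5


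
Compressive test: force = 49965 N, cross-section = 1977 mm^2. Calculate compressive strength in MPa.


CS = 49965 / 1977 = 25.3 MPa

25.3


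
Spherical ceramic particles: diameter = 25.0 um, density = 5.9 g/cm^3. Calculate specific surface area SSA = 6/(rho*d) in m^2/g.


SSA = 6 / (5.9 * 25.0) = 0.041 m^2/g

0.041


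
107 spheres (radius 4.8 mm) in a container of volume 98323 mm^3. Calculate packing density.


V_sphere = 4/3*pi*4.8^3 = 463.2467 mm^3
Total V = 107*463.2467 = 49567.3969 mm^3
PD = 49567.3969 / 98323 = 0.504

0.504


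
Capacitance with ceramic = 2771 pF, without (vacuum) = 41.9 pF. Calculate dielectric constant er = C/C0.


er = 2771 / 41.9 = 66.13

66.13


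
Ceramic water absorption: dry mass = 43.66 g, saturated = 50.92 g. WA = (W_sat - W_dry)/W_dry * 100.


WA = (50.92 - 43.66) / 43.66 * 100 = 16.63%

16.63


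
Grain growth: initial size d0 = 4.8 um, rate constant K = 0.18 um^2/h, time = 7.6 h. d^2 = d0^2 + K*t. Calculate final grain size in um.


d^2 = 4.8^2 + 0.18*7.6 = 24.408
d = sqrt(24.408) = 4.94 um

4.94


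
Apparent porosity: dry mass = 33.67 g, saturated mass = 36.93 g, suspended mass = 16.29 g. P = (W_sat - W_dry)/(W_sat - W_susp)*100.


P = (36.93 - 33.67) / (36.93 - 16.29) * 100 = 3.26 / 20.64 * 100 = 15.8%

15.8


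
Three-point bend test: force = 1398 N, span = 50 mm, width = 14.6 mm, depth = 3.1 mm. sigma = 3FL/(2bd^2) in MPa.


sigma = 3*1398*50/(2*14.6*3.1^2) = 747.3 MPa

747.3


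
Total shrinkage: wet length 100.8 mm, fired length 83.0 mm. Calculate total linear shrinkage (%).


TS = (100.8 - 83.0) / 100.8 * 100 = 17.66%

17.66


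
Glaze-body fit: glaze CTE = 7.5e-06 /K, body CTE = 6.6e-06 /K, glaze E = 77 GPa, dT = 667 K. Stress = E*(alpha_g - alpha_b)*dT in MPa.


Stress = 77*1000*(7.5e-06 - 6.6e-06)*667 = 46.2 MPa

46.2


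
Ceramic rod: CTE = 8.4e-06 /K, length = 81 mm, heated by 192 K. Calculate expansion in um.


dL = 8.4e-06 * 81 * 192 * 1000 = 130.637 um

130.637


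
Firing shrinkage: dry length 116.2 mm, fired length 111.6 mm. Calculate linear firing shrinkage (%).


FS = (116.2 - 111.6) / 116.2 * 100 = 3.96%

3.96


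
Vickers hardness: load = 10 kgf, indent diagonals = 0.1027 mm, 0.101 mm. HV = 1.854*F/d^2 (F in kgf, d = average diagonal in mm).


d_avg = (0.1027+0.101)/2 = 0.10185 mm
HV = 1.854*10/0.10185^2 = 1787

1787


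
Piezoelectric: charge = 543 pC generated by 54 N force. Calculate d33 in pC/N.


d33 = 543 / 54 = 10.1 pC/N

10.1


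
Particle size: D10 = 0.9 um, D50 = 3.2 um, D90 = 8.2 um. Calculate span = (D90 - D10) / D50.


Span = (8.2 - 0.9) / 3.2 = 7.3 / 3.2 = 2.281

2.281


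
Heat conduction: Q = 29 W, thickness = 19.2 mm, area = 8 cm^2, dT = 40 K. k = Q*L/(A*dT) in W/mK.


k = 29*19.2/1000/(8/10000*40) = 17.4 W/mK

17.4


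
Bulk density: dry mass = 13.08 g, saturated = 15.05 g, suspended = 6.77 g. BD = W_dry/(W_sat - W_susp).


BD = 13.08 / (15.05 - 6.77) = 13.08 / 8.28 = 1.58 g/cm^3

1.58


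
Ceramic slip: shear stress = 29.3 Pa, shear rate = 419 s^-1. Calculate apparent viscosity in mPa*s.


eta = tau/gamma * 1000 = 29.3/419 * 1000 = 69.9 mPa*s

69.9


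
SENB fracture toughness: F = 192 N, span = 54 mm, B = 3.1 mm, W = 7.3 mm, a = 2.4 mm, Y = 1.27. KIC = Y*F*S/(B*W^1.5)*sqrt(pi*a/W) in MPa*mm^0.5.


KIC = 1.27*192*54/(3.1*7.3^1.5)*sqrt(pi*2.4/7.3) = 218.86

218.86


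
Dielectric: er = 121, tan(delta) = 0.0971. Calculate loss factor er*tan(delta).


Loss = 121 * 0.0971 = 11.749

11.749


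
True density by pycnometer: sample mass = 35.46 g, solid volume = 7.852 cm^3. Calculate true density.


TD = 35.46 / 7.852 = 4.516 g/cm^3

4.516


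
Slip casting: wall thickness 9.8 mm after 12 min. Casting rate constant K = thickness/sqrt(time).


K = 9.8 / sqrt(12) = 9.8 / 3.4641 = 2.829 mm/min^0.5

2.829


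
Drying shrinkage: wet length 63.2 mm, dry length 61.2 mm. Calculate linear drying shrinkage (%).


DS = (63.2 - 61.2) / 63.2 * 100 = 3.16%

3.16


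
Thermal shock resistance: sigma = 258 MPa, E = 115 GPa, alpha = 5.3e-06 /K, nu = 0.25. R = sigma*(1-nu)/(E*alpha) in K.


R = 258*(1-0.25)/(115*1000*5.3e-06) = 317 K

317


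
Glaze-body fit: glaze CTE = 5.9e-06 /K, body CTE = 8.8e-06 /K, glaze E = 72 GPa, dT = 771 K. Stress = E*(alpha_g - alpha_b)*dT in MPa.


Stress = 72*1000*(5.9e-06 - 8.8e-06)*771 = -161.0 MPa

-161.0


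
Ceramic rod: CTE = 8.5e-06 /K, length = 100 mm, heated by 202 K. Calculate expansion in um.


dL = 8.5e-06 * 100 * 202 * 1000 = 171.7 um

171.7


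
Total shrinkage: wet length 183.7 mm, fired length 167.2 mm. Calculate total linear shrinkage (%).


TS = (183.7 - 167.2) / 183.7 * 100 = 8.98%

8.98


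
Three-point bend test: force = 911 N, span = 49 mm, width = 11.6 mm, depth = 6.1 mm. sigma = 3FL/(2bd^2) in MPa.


sigma = 3*911*49/(2*11.6*6.1^2) = 155.1 MPa

155.1


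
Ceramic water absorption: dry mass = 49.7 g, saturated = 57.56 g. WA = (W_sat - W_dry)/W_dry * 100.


WA = (57.56 - 49.7) / 49.7 * 100 = 15.81%

15.81


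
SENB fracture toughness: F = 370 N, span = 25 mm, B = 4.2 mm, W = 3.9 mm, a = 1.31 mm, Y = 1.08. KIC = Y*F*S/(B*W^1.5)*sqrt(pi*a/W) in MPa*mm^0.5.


KIC = 1.08*370*25/(4.2*3.9^1.5)*sqrt(pi*1.31/3.9) = 317.25

317.25


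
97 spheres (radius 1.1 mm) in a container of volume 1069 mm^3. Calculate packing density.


V_sphere = 4/3*pi*1.1^3 = 5.5753 mm^3
Total V = 97*5.5753 = 540.8041 mm^3
PD = 540.8041 / 1069 = 0.506

0.506


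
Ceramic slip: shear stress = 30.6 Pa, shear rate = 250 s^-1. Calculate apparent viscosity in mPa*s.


eta = tau/gamma * 1000 = 30.6/250 * 1000 = 122.4 mPa*s

122.4


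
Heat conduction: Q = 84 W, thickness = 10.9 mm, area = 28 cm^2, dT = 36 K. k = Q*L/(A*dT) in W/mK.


k = 84*10.9/1000/(28/10000*36) = 9.08 W/mK

9.08


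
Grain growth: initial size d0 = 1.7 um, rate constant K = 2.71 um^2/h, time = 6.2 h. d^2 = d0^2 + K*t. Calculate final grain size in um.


d^2 = 1.7^2 + 2.71*6.2 = 19.692
d = sqrt(19.692) = 4.44 um

4.44


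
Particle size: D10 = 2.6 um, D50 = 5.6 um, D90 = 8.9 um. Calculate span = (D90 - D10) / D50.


Span = (8.9 - 2.6) / 5.6 = 6.3 / 5.6 = 1.125

1.125


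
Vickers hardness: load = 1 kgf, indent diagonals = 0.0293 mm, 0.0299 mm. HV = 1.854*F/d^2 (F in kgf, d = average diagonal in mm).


d_avg = (0.0293+0.0299)/2 = 0.0296 mm
HV = 1.854*1/0.0296^2 = 2116

2116


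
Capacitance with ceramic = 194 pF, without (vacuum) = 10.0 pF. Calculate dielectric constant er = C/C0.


er = 194 / 10.0 = 19.4

19.4


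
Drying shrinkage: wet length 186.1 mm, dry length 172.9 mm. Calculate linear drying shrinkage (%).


DS = (186.1 - 172.9) / 186.1 * 100 = 7.09%

7.09


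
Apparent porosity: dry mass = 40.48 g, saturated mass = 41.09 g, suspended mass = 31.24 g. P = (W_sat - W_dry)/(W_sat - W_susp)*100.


P = (41.09 - 40.48) / (41.09 - 31.24) * 100 = 0.61 / 9.85 * 100 = 6.2%

6.2


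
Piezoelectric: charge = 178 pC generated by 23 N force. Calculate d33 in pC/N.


d33 = 178 / 23 = 7.7 pC/N

7.7


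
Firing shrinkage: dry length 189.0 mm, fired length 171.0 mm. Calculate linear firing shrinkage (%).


FS = (189.0 - 171.0) / 189.0 * 100 = 9.52%

9.52


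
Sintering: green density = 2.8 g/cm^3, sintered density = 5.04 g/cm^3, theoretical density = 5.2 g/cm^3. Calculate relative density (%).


Relative = 5.04 / 5.2 * 100 = 96.9%

96.9


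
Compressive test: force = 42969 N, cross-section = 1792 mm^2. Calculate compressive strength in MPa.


CS = 42969 / 1792 = 24.0 MPa

24.0
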